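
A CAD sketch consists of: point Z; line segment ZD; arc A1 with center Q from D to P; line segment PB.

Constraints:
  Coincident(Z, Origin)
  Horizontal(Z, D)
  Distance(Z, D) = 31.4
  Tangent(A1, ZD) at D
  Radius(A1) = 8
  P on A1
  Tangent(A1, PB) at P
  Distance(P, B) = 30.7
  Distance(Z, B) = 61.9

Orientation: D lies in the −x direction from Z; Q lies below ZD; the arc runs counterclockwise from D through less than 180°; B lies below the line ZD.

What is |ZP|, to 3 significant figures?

38.5

Checks: |QP| = 8.000 ✓; ∠(QP, PB) = 90.00° ✓; |PB| = 30.70 ✓; |ZB| = 61.90 ✓.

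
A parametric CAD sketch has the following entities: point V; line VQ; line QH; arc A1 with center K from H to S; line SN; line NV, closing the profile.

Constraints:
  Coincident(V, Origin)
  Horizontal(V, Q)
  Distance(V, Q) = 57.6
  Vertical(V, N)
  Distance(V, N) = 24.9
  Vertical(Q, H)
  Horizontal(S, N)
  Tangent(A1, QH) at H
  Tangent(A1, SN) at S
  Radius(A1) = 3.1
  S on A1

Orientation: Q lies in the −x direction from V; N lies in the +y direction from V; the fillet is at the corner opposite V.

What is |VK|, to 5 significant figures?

58.698

V is at the origin; VQ is horizontal with |VQ| = 57.6 and Q on the −x side, so Q = (-57.600, 0.0000). V and N share the same x with |VN| = 24.9 and N on the +y side, so N = (0.0000, 24.900). The virtual corner opposite V is at (-57.600, 24.900). Since A1 is tangent to QH there, KH ⟂ QH and A1 meets SN tangentially, so KS is at right angles to SN, with radius 3.1, so the center K sits 3.1 in from both sides at K = (-54.500, 21.800). Then |VK| = |K − V| = 58.698.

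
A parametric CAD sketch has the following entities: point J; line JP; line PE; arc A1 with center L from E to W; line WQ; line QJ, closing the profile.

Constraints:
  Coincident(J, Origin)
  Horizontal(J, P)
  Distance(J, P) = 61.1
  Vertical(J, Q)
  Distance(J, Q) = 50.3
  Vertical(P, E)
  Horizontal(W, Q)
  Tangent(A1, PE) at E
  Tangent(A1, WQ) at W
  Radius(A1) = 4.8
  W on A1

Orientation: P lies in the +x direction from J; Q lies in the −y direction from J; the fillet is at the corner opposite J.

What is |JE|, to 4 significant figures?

76.18

The virtual corner opposite J is at (61.10, -50.30). Tangency of A1 to PE means the radius LE is perpendicular to PE and tangency of A1 to WQ means the radius LW is perpendicular to WQ, with radius 4.8, so the center L sits 4.8 in from both sides at L = (56.30, -45.50). That places the tangent points at E = (61.10, -45.50) on PE and W = (56.30, -50.30) on WQ. Then |JE| = |E − J| = 76.18.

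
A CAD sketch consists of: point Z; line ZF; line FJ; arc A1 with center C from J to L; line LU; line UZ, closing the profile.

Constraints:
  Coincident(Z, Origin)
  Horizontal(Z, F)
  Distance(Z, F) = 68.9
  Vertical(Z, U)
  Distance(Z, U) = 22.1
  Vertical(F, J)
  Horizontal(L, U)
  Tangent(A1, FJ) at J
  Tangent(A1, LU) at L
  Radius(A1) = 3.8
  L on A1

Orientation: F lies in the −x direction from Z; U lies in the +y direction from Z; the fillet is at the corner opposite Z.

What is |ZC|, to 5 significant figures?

67.623

ZU is vertical with |ZU| = 22.1 and U on the +y side, so U = (0.0000, 22.100). The virtual corner opposite Z is at (-68.900, 22.100). Tangency of A1 to FJ means the radius CJ is perpendicular to FJ and tangency of A1 to LU means the radius CL is perpendicular to LU, with radius 3.8, so the center C sits 3.8 in from both sides at C = (-65.100, 18.300). Then |ZC| = |C − Z| = 67.623.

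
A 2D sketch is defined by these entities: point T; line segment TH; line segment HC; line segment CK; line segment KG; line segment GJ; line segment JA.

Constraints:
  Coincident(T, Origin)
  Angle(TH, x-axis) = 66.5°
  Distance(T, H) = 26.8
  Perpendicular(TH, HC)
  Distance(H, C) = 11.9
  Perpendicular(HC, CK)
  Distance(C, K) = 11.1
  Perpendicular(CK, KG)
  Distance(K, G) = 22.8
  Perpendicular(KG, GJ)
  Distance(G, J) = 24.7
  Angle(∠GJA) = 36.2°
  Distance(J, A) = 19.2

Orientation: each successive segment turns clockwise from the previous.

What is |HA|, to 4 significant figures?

1.944

The perpendicularity gives GJ at right angles to KG, so GJ runs at 66.50°; with |GJ| = 24.7, J = (6.114, 41.40). ∠GJA = 36.2° gives JA at -77.30° from the x-axis; with |JA| = 19.2, A = (10.33, 22.67). Then |HA| = |A − H| = 1.944.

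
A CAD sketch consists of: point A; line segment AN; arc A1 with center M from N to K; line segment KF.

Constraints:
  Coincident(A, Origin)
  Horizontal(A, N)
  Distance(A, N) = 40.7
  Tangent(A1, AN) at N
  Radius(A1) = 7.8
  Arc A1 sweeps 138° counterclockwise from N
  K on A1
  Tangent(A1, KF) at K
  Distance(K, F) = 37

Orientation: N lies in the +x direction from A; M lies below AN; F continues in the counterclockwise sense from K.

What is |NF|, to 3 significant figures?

44.4

A is at the origin; A and N share the same y with |AN| = 40.7 and N on the +x side, so N = (40.7, 0.00). A1 meets AN tangentially, so MN is at right angles to AN, so M = N + (0, -7.8) = (40.7, -7.80). On A1, N sits at bearing 90° from M; a 138° counterclockwise sweep puts K at bearing 228°, so K = M + 7.8·(cos 228°, sin 228°) = (35.5, -13.6). A1 meets KF tangentially, so MK is at right angles to KF, so KF runs along (−sin 228°, cos 228°); with |KF| = 37.0, F = (63.0, -38.4). Then |NF| = |F − N| = 44.4.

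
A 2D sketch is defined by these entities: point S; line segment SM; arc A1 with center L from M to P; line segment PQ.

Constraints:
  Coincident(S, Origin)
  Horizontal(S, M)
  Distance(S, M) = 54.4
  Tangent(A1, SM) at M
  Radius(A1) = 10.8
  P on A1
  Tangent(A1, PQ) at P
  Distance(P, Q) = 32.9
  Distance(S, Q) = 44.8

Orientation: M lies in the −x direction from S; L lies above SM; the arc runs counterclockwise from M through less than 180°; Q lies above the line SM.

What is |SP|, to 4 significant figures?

45.31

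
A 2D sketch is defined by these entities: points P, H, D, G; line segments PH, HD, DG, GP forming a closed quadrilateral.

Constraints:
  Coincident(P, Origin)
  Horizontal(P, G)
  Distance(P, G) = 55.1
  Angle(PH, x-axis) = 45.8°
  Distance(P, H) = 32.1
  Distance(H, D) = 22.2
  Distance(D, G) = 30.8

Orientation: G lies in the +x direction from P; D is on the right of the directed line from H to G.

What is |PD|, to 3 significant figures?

24.3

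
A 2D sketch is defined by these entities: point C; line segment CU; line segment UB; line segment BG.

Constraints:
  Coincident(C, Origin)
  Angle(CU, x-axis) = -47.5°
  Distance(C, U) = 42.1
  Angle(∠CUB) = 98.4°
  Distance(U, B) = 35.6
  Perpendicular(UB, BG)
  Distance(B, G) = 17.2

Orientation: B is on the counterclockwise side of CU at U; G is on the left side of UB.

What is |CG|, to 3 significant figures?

48.4

∠CUB = 98.4°, so UB runs at -47.5° + (180° − 98.4°) = 34.1° from the x-axis; with |UB| = 35.6, B = U + 35.6·(cos 34.1°, sin 34.1°) = (57.9, -11.1). UB is perpendicular to BG; with |BG| = 17.2 on the left of UB, G = B + 17.2·(-0.561, 0.828) = (48.3, 3.16). Then |CG| = |G − C| = 48.4.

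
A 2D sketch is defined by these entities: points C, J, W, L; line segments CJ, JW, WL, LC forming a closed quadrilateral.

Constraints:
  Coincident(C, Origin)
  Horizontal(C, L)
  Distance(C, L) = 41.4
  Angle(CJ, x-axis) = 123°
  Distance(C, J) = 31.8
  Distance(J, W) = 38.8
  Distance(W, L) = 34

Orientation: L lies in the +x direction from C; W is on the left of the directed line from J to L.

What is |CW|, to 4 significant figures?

34.93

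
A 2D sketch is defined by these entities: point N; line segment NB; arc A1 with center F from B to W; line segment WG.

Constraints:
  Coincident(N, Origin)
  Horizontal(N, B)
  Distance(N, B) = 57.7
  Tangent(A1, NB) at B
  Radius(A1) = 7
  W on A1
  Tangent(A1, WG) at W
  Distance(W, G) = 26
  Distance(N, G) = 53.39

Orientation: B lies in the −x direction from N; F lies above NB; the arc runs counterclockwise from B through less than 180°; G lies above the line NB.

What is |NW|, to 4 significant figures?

51.21

Checks: |FW| = 7.000 ✓; ∠(FW, WG) = 90.00° ✓; |WG| = 26.00 ✓; |NG| = 53.39 ✓.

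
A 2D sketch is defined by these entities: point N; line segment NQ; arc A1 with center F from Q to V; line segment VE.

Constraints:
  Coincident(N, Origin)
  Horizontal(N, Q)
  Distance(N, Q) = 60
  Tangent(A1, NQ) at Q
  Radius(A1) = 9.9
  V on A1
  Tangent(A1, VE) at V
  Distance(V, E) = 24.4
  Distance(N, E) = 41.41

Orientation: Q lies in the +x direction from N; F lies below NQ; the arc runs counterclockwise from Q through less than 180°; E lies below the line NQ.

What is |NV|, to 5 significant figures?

52.963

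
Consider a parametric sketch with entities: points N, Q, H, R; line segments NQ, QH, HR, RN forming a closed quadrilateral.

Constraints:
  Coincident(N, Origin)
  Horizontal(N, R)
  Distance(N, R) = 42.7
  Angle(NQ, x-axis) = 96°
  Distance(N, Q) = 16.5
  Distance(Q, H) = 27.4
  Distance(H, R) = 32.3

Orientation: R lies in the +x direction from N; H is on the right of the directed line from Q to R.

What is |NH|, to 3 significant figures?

13.7

Checks: N.y = 0.00, R.y = 0.00 ✓; |QH| = 27.40 ✓; |HR| = 32.30 ✓.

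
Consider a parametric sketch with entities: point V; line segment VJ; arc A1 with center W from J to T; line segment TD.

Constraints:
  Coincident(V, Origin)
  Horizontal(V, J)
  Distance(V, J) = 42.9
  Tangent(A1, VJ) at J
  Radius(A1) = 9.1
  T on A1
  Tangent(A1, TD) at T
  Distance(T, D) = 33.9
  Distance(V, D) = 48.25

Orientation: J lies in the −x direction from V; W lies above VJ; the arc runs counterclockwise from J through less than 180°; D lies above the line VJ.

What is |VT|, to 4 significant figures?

34.76

Checks: |VJ| = 42.90 ✓; ∠(WJ, JV) = 90.00° ✓; |WT| = 9.100 ✓; ∠(WT, TD) = 90.00° ✓; |TD| = 33.90 ✓; |VD| = 48.25 ✓.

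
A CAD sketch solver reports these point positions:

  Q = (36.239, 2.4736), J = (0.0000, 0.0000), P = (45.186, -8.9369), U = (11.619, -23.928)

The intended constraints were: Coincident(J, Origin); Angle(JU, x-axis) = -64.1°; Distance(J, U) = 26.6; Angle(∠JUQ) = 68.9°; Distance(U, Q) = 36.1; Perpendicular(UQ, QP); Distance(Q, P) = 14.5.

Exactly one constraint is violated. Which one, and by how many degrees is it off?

Perpendicular(UQ, QP) — off by 8.90°.

J = (0.00, 0.00) ✓; JU at -64.10° ✓; |JU| = 26.60 ✓; ∠JUQ = 68.90° ✓; |UQ| = 36.10 ✓; ∠(UQ, QP) = 98.90° ✗; |QP| = 14.50 ✓.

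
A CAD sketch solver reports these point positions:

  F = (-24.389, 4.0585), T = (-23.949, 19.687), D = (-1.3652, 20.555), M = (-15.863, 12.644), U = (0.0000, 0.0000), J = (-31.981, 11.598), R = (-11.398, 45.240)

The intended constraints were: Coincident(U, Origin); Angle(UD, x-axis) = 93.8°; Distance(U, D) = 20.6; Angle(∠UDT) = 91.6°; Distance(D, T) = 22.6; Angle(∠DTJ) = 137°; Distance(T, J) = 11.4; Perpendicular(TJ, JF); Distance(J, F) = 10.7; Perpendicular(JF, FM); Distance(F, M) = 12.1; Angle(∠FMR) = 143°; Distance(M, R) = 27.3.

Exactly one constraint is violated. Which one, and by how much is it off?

Distance(M, R) = 27.3 — off by 5.60.

U = (0.00, 0.00) ✓; UD at 93.80° ✓; |UD| = 20.60 ✓; ∠UDT = 91.60° ✓; |DT| = 22.60 ✓; ∠DTJ = 137.0° ✓; |TJ| = 11.40 ✓; ∠(TJ, JF) = 90.00° ✓; |JF| = 10.70 ✓; ∠(JF, FM) = 90.00° ✓; |FM| = 12.10 ✓; ∠FMR = 143.0° ✓; |MR| = 32.90 ✗.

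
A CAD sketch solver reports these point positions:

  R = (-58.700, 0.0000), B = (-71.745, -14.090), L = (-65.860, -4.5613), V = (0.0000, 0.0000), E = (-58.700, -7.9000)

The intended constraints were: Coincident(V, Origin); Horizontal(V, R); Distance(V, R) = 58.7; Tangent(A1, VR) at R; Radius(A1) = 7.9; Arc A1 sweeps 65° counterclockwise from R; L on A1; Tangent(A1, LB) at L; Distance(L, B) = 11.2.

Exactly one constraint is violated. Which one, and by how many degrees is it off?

Tangent(A1, LB) at L — off by 6.70°.

V = (0.00, 0.00) ✓; V.y = 0.00, R.y = 0.00 ✓; |VR| = 58.70 ✓; ∠(ER, RV) = 90.00° ✓; |ER| = 7.900 ✓; bearing(E→L) − bearing(E→R) = 65.00° ✓; |EL| = 7.900 ✓; ∠(EL, LB) = 96.70° ✗; |LB| = 11.20 ✓.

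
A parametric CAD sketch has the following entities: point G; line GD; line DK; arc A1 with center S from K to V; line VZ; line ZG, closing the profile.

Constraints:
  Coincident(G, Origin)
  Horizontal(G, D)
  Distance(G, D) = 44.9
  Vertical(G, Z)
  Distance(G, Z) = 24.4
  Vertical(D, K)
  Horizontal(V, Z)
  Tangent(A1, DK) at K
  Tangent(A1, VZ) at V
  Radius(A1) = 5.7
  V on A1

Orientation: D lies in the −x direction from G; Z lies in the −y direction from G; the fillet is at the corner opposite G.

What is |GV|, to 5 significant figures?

46.174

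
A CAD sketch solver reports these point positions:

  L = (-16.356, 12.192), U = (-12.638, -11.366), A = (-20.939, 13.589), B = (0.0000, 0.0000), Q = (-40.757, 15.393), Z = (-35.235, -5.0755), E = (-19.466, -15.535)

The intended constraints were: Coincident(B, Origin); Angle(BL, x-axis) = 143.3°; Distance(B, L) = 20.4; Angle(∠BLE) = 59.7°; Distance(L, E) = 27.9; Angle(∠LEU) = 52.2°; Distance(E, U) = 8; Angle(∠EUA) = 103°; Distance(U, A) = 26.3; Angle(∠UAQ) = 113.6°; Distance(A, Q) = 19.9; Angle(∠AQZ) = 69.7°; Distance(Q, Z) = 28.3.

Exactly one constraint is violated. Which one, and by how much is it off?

Distance(Q, Z) = 28.3 — off by 7.10.

B = (0.00, 0.00) ✓; BL at 143.3° ✓; |BL| = 20.40 ✓; ∠BLE = 59.70° ✓; |LE| = 27.90 ✓; ∠LEU = 52.19° ✓; |EU| = 8.000 ✓; ∠EUA = 103.0° ✓; |UA| = 26.30 ✓; ∠UAQ = 113.6° ✓; |AQ| = 19.90 ✓; ∠AQZ = 69.70° ✓; |QZ| = 21.20 ✗.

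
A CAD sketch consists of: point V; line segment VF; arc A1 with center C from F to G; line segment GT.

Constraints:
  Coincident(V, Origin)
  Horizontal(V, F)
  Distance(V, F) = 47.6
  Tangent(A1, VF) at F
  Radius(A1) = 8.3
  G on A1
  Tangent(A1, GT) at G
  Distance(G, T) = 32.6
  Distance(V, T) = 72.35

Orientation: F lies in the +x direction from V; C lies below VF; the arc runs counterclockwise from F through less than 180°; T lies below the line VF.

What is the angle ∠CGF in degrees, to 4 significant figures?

26.33°

Checks: ∠(CF, FV) = 90.00° ✓; |CG| = 8.300 ✓; ∠(CG, GT) = 90.00° ✓; |GT| = 32.60 ✓; |VT| = 72.35 ✓.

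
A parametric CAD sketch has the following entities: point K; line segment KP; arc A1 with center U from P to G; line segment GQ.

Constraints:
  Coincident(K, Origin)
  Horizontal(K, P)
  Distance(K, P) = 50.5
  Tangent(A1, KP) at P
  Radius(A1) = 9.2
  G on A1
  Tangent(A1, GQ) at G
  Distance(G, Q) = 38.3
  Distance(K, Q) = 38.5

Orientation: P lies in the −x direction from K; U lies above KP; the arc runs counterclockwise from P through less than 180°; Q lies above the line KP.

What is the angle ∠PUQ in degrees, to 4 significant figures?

127.7°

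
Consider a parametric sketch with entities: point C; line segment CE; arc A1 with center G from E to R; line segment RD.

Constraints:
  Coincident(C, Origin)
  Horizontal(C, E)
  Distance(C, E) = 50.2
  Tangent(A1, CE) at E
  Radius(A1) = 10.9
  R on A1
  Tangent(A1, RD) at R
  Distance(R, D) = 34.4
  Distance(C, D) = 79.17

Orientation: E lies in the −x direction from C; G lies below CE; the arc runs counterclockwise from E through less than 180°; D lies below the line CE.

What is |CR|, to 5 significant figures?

61.653

C is at the origin; CE is horizontal with |CE| = 50.2 and E on the −x side, so E = (-50.200, 0.0000). Since A1 is tangent to CE there, GE ⟂ CE, so G = E + (0, -10.9) = (-50.200, -10.900). Since GR ⟂ RD (tangency), |GD| = √(10.9² + 34.4²) = 36.086 regardless of where R sits on A1. So D lies on both circle(C, 79.17) and circle(G, 36.086); the below-CE intersection is D = (-66.372, -43.159). R is the foot of the tangent from D: R = (-60.965, -9.1867).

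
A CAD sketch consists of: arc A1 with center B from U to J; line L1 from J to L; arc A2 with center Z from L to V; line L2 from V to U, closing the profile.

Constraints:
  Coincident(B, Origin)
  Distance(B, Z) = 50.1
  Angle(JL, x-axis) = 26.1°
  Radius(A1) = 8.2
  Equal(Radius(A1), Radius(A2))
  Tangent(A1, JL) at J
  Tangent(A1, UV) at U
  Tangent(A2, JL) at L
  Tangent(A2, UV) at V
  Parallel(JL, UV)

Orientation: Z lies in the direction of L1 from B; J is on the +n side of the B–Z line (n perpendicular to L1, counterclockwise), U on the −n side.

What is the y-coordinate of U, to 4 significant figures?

-7.364

B is at the origin and Z lies 50.1 along u from B, so Z = 50.1·u = (44.99, 22.04). Tangency of A1 to both parallel lines with radius 8.2 puts J and U at B ± 8.2·n: J = (-3.608, 7.364), U = (3.608, -7.364). So U.y = -7.364.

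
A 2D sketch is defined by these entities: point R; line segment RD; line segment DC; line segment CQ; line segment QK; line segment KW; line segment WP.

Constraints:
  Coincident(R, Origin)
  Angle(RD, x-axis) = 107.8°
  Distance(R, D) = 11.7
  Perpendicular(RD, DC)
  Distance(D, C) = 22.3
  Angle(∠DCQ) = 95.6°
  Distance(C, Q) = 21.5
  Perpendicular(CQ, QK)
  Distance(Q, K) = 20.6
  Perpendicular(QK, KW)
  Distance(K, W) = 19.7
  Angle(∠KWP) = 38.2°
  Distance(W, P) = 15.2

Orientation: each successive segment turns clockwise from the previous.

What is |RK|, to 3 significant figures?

12.3

R is at the origin; RD runs at 107.8° with length 11.7, so D = (-3.58, 11.1). RD is perpendicular to DC, so DC runs at 17.8°; with |DC| = 22.3, C = (17.7, 18.0). ∠DCQ = 95.6° gives CQ at -66.6° from the x-axis; with |CQ| = 21.5, Q = (26.2, -1.77). CQ ⟂ QK, so QK runs at -157°; with |QK| = 20.6, K = (7.29, -9.96). Then |RK| = |K − R| = 12.3.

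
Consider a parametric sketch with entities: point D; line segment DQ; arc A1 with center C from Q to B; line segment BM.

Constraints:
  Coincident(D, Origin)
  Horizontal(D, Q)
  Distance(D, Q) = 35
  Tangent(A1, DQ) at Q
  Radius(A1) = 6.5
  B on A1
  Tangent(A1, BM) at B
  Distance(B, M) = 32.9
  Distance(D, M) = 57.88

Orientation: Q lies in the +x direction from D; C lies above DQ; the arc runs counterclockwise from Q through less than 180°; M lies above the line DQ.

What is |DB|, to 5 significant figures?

41.968

Checks: |CB| = 6.500 ✓; ∠(CB, BM) = 90.00° ✓; |BM| = 32.90 ✓; |DM| = 57.88 ✓.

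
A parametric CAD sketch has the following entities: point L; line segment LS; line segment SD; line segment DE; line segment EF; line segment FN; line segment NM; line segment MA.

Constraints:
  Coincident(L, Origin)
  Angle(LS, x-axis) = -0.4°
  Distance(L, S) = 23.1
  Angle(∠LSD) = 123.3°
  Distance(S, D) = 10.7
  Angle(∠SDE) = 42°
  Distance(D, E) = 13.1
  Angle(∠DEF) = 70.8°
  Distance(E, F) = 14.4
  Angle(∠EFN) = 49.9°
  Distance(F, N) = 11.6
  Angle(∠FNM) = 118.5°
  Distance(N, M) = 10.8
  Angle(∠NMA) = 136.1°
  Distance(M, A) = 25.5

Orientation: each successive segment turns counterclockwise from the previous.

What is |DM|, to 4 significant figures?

9.772

L is at the origin; LS runs at -0.4° with length 23.1, so S = (23.10, -0.1613). ∠LSD = 123.3° gives SD at 56.30° from the x-axis; with |SD| = 10.7, D = (29.04, 8.741). ∠SDE = 42.0° gives DE at -165.7° from the x-axis; with |DE| = 13.1, E = (16.34, 5.505). ∠DEF = 70.8° gives EF at -56.50° from the x-axis; with |EF| = 14.4, F = (24.29, -6.503). ∠EFN = 49.9° gives FN at 73.60° from the x-axis; with |FN| = 11.6, N = (27.57, 4.625). ∠FNM = 118.5° gives NM at 135.1° from the x-axis; with |NM| = 10.8, M = (19.92, 12.25). Then |DM| = |M − D| = 9.772.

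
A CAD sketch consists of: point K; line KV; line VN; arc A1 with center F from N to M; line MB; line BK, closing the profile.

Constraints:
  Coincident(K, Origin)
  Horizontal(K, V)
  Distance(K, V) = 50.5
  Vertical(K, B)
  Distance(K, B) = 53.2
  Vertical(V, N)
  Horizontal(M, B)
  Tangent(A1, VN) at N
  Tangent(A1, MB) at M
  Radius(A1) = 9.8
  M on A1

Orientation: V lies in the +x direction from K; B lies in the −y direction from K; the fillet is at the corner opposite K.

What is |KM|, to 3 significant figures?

67.0

K is at the origin; K and V share the same y with |KV| = 50.5 and V on the +x side, so V = (50.5, 0.00). K and B share the same x with |KB| = 53.2 and B on the −y side, so B = (0.00, -53.2). The virtual corner opposite K is at (50.5, -53.2). Tangency of A1 to VN means the radius FN is perpendicular to VN and since A1 is tangent to MB there, FM ⟂ MB, with radius 9.8, so the center F sits 9.8 in from both sides at F = (40.7, -43.4). That places the tangent points at N = (50.5, -43.4) on VN and M = (40.7, -53.2) on MB. Then |KM| = |M − K| = 67.0.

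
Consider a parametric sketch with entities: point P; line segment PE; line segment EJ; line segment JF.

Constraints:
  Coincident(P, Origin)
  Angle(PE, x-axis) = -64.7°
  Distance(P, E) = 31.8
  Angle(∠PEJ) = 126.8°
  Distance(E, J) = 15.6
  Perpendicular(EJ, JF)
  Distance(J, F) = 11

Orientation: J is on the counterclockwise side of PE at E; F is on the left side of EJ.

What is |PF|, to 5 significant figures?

37.546

P is at the origin; PE runs at -64.7° with length 31.8, so E = 31.8·(cos -64.7°, sin -64.7°) = (13.590, -28.750). ∠PEJ = 126.8°, so EJ runs at -64.7° + (180° − 126.8°) = -11.500° from the x-axis; with |EJ| = 15.6, J = E + 15.6·(cos -11.500°, sin -11.500°) = (28.877, -31.860). EJ is perpendicular to JF; with |JF| = 11.0 on the left of EJ, F = J + 11.0·(0.19937, 0.97992) = (31.070, -21.081). Then |PF| = |F − P| = 37.546.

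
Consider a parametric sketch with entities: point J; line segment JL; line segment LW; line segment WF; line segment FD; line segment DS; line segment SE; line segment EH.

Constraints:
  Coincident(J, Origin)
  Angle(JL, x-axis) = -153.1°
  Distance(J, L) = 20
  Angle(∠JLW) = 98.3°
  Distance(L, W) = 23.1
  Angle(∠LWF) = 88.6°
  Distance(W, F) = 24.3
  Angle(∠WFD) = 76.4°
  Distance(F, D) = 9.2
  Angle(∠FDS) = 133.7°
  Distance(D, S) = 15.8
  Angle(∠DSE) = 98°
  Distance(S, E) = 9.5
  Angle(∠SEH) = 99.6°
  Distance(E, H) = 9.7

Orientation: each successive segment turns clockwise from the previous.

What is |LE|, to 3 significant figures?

13.9

∠FDS = 133.7° gives DS at -116° from the x-axis; with |DS| = 15.8, S = (-14.7, 0.522). ∠DSE = 98.0° gives SE at 162° from the x-axis; with |SE| = 9.5, E = (-23.8, 3.47). Then |LE| = |E − L| = 13.9.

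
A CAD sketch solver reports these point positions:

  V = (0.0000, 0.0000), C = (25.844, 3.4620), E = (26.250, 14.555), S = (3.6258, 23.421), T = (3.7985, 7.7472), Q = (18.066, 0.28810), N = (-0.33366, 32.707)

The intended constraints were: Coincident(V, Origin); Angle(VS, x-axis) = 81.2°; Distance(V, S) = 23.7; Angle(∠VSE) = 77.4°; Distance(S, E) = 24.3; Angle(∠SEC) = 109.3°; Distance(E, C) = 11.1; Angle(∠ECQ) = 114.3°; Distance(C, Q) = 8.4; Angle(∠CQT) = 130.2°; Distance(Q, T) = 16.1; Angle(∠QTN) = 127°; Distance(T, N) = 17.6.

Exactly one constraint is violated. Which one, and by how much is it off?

Distance(T, N) = 17.6 — off by 7.70.

V = (0.00, 0.00) ✓; VS at 81.20° ✓; |VS| = 23.70 ✓; ∠VSE = 77.40° ✓; |SE| = 24.30 ✓; ∠SEC = 109.3° ✓; |EC| = 11.10 ✓; ∠ECQ = 114.3° ✓; |CQ| = 8.401 ✓; ∠CQT = 130.2° ✓; |QT| = 16.10 ✓; ∠QTN = 127.0° ✓; |TN| = 25.30 ✗.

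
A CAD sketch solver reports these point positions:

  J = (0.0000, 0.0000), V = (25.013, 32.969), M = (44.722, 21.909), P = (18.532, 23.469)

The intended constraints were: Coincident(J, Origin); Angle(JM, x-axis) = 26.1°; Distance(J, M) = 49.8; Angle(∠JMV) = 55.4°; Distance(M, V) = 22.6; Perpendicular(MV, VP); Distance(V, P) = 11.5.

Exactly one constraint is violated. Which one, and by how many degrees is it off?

Perpendicular(MV, VP) — off by 5.00°.

J = (0.00, 0.00) ✓; JM at 26.10° ✓; |JM| = 49.80 ✓; ∠JMV = 55.40° ✓; |MV| = 22.60 ✓; ∠(MV, VP) = 85.00° ✗; |VP| = 11.50 ✓.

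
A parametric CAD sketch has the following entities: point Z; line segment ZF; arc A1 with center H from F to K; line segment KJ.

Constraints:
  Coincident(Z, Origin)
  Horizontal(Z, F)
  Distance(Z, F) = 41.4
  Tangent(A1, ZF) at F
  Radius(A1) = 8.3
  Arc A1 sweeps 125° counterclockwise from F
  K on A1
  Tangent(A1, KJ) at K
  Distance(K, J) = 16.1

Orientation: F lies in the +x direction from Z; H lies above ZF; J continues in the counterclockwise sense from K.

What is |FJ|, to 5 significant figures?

26.362

Z is at the origin; ZF is horizontal with |ZF| = 41.4 and F on the +x side, so F = (41.400, 0.0000). Tangency of A1 to ZF means the radius HF is perpendicular to ZF, so H = F + (0, 8.3) = (41.400, 8.3000). On A1, F sits at bearing -90° from H; a 125° counterclockwise sweep puts K at bearing 35°, so K = H + 8.3·(cos 35°, sin 35°) = (48.199, 13.061). Tangency of A1 to KJ means the radius HK is perpendicular to KJ, so KJ runs along (−sin 35°, cos 35°); with |KJ| = 16.1, J = (38.964, 26.249). Then |FJ| = |J − F| = 26.362.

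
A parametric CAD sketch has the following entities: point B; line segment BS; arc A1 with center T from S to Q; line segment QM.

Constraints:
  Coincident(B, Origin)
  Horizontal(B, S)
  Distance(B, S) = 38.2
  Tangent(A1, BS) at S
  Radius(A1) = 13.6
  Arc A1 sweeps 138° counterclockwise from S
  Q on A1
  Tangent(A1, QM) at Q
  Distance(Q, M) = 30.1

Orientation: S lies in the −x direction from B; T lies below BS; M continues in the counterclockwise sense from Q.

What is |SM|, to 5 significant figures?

45.811

B is at the origin; B and S share the same y with |BS| = 38.2 and S on the −x side, so S = (-38.200, 0.0000). The tangent condition forces TS to be normal to BS, so T = S + (0, -13.6) = (-38.200, -13.600). On A1, S sits at bearing 90° from T; a 138° counterclockwise sweep puts Q at bearing 228°, so Q = T + 13.6·(cos 228°, sin 228°) = (-47.300, -23.707). The tangent condition forces TQ to be normal to QM, so QM runs along (−sin 228°, cos 228°); with |QM| = 30.1, M = (-24.932, -43.848). Then |SM| = |M − S| = 45.811.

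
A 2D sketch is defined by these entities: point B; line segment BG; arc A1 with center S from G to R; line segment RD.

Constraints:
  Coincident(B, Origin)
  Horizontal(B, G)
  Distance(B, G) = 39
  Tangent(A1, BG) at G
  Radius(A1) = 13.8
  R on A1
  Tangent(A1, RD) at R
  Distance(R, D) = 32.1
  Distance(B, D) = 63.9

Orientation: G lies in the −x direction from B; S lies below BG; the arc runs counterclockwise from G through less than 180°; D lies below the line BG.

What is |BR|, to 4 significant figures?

55.17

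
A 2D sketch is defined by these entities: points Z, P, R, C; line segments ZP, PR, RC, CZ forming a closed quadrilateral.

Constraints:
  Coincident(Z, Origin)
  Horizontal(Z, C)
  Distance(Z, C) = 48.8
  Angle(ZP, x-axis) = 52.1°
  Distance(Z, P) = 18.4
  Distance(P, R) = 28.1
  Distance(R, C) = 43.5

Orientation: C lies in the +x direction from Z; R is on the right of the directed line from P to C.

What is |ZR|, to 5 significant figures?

15.218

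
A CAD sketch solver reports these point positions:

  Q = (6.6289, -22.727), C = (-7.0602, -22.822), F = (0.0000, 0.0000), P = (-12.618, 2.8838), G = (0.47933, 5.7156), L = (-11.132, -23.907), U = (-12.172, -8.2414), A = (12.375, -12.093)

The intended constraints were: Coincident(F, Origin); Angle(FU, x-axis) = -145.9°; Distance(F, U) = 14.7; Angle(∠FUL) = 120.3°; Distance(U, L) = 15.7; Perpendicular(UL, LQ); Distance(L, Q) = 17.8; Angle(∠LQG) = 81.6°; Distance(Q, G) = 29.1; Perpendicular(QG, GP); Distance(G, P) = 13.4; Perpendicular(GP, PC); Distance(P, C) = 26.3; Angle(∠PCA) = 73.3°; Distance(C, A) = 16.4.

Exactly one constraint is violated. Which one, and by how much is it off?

Distance(C, A) = 16.4 — off by 5.80.

F = (0.00, 0.00) ✓; FU at -145.9° ✓; |FU| = 14.70 ✓; ∠FUL = 120.3° ✓; |UL| = 15.70 ✓; ∠(UL, LQ) = 90.00° ✓; |LQ| = 17.80 ✓; ∠LQG = 81.60° ✓; |QG| = 29.10 ✓; ∠(QG, GP) = 90.00° ✓; |GP| = 13.40 ✓; ∠(GP, PC) = 90.00° ✓; |PC| = 26.30 ✓; ∠PCA = 73.30° ✓; |CA| = 22.20 ✗.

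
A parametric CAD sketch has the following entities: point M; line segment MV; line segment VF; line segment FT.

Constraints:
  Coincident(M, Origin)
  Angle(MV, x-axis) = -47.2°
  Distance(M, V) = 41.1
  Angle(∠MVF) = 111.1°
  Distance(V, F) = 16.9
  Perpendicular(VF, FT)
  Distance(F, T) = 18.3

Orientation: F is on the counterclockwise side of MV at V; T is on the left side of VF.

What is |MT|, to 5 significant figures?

37.502

M is at the origin; MV runs at -47.2° with length 41.1, so V = 41.1·(cos -47.2°, sin -47.2°) = (27.925, -30.156). ∠MVF = 111.1°, so VF runs at -47.2° + (180° − 111.1°) = 21.700° from the x-axis; with |VF| = 16.9, F = V + 16.9·(cos 21.700°, sin 21.700°) = (43.627, -23.908). The perpendicularity gives FT at right angles to VF; with |FT| = 18.3 on the left of VF, T = F + 18.3·(-0.36975, 0.92913) = (36.861, -6.9045). Then |MT| = |T − M| = 37.502.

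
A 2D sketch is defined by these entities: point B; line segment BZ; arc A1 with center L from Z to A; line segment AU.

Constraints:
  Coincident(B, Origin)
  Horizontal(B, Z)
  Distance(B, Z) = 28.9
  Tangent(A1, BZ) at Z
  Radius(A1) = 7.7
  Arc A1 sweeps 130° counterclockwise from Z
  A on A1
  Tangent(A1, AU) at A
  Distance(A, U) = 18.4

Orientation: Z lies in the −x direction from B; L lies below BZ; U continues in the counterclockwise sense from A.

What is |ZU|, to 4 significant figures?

27.39

B is at the origin; B and Z share the same y with |BZ| = 28.9 and Z on the −x side, so Z = (-28.90, 0.000). Since A1 is tangent to BZ there, LZ ⟂ BZ, so L = Z + (0, -7.7) = (-28.90, -7.700). On A1, Z sits at bearing 90° from L; a 130° counterclockwise sweep puts A at bearing 220°, so A = L + 7.7·(cos 220°, sin 220°) = (-34.80, -12.65). Tangency of A1 to AU means the radius LA is perpendicular to AU, so AU runs along (−sin 220°, cos 220°); with |AU| = 18.4, U = (-22.97, -26.74). Then |ZU| = |U − Z| = 27.39.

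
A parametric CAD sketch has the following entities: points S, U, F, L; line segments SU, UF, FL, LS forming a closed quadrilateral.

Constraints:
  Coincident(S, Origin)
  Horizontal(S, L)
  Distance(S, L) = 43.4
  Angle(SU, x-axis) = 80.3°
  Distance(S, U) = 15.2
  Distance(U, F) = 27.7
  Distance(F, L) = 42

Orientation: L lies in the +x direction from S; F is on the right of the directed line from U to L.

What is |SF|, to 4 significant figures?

13.14

Checks: |UF| = 27.70 ✓; |FL| = 42.00 ✓.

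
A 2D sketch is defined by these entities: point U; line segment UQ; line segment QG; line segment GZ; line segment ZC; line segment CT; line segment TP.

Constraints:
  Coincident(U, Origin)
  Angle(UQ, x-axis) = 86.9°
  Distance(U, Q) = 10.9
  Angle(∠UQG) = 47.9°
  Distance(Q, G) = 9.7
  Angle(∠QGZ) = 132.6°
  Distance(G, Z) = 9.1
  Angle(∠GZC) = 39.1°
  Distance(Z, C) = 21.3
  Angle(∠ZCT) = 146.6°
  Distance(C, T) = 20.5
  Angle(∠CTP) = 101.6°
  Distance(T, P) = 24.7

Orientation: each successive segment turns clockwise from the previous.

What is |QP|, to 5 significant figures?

32.420

U is at the origin; UQ runs at 86.9° with length 10.9, so Q = (0.58946, 10.884). ∠UQG = 47.9° gives QG at -45.200° from the x-axis; with |QG| = 9.7, G = (7.4244, 4.0012). ∠QGZ = 132.6° gives GZ at -92.600° from the x-axis; with |GZ| = 9.1, Z = (7.0116, -5.0894). ∠GZC = 39.1° gives ZC at 126.50° from the x-axis; with |ZC| = 21.3, C = (-5.6581, 12.033). ∠ZCT = 146.6° gives CT at 93.100° from the x-axis; with |CT| = 20.5, T = (-6.7667, 32.503). ∠CTP = 101.6° gives TP at 14.700° from the x-axis; with |TP| = 24.7, P = (17.125, 38.771). Then |QP| = |P − Q| = 32.420.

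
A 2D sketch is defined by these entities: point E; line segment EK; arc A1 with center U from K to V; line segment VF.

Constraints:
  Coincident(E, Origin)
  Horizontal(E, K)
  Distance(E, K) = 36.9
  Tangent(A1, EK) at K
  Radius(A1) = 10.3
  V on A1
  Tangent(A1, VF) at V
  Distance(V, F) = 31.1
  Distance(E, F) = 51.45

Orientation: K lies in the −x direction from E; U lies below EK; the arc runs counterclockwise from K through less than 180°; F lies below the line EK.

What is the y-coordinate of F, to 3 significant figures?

-42.2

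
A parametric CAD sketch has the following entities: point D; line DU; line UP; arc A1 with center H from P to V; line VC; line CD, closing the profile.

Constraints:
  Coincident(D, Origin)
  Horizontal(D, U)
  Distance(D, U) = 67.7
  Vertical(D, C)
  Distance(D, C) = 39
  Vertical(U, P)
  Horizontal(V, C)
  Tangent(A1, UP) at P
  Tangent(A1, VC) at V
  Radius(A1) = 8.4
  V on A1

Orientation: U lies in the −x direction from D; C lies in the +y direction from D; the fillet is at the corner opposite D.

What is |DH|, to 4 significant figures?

66.73

D is at the origin; DU is horizontal with |DU| = 67.7 and U on the −x side, so U = (-67.70, 0.000). DC is vertical with |DC| = 39.0 and C on the +y side, so C = (0.000, 39.00). The virtual corner opposite D is at (-67.70, 39.00). Since A1 is tangent to UP there, HP ⟂ UP and since A1 is tangent to VC there, HV ⟂ VC, with radius 8.4, so the center H sits 8.4 in from both sides at H = (-59.30, 30.60). Then |DH| = |H − D| = 66.73.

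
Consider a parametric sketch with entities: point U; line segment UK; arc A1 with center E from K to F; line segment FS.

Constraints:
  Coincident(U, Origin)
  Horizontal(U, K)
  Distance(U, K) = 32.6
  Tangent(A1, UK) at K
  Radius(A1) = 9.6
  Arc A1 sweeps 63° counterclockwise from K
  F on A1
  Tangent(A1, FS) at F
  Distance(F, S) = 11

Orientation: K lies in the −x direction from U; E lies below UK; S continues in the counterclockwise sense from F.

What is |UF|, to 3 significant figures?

41.5

A1 meets UK tangentially, so EK is at right angles to UK, so E = K + (0, -9.6) = (-32.6, -9.60). On A1, K sits at bearing 90° from E; a 63° counterclockwise sweep puts F at bearing 153°, so F = E + 9.6·(cos 153°, sin 153°) = (-41.2, -5.24). Then |UF| = |F − U| = 41.5.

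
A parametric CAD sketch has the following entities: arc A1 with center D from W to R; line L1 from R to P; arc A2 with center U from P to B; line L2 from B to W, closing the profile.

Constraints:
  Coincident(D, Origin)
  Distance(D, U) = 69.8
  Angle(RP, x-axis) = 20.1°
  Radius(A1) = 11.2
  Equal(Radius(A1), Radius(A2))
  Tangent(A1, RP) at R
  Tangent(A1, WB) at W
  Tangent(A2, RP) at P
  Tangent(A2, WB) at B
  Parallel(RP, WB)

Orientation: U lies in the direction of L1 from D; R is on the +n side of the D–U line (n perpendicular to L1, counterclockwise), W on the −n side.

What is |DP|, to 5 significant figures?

70.693

Tangency of A1 to both parallel lines with radius 11.2 puts R and W at D ± 11.2·n: R = (-3.8490, 10.518), W = (3.8490, -10.518). Equal radii place P and B the same way about U: P = U + 11.2·n = (61.700, 34.505), B = U − 11.2·n = (69.398, 13.470). Then |DP| = |P − D| = 70.693.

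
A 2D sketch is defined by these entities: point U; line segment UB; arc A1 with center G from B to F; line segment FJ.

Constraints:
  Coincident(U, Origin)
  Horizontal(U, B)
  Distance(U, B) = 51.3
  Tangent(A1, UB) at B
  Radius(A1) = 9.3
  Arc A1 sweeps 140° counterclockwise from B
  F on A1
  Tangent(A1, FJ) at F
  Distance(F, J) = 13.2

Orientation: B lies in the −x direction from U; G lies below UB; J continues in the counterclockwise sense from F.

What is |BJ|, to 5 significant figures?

25.250

U is at the origin; U and B share the same y with |UB| = 51.3 and B on the −x side, so B = (-51.300, 0.0000). Since A1 is tangent to UB there, GB ⟂ UB, so G = B + (0, -9.3) = (-51.300, -9.3000). On A1, B sits at bearing 90° from G; a 140° counterclockwise sweep puts F at bearing 230°, so F = G + 9.3·(cos 230°, sin 230°) = (-57.278, -16.424). Since A1 is tangent to FJ there, GF ⟂ FJ, so FJ runs along (−sin 230°, cos 230°); with |FJ| = 13.2, J = (-47.166, -24.909). Then |BJ| = |J − B| = 25.250.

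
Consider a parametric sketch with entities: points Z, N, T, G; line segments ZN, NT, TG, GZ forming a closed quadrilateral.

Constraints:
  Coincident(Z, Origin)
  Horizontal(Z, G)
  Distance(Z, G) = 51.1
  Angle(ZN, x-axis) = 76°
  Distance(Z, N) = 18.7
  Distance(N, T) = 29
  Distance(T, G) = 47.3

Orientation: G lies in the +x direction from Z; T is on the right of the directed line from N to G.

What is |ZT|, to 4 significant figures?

11.97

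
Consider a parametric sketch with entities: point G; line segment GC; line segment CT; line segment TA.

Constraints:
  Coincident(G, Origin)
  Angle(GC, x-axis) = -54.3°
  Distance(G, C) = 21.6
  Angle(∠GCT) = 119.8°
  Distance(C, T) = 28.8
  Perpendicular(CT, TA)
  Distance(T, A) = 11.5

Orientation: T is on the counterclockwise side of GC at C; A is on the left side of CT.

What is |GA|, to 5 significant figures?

40.193

G is at the origin; GC runs at -54.3° with length 21.6, so C = 21.6·(cos -54.3°, sin -54.3°) = (12.604, -17.541). ∠GCT = 119.8°, so CT runs at -54.3° + (180° − 119.8°) = 5.9000° from the x-axis; with |CT| = 28.8, T = C + 28.8·(cos 5.9000°, sin 5.9000°) = (41.252, -14.581). CT ⟂ TA; with |TA| = 11.5 on the left of CT, A = T + 11.5·(-0.10279, 0.99470) = (40.070, -3.1415). Then |GA| = |A − G| = 40.193.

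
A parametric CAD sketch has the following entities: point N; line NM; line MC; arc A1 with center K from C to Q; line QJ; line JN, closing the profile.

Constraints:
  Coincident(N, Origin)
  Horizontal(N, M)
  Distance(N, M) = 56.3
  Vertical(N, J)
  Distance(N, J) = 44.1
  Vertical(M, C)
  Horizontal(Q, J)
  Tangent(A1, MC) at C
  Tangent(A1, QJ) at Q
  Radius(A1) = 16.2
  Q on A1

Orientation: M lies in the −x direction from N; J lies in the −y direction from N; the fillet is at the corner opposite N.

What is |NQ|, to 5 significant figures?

59.606

N is at the origin; N and M share the same y with |NM| = 56.3 and M on the −x side, so M = (-56.300, 0.0000). NJ is vertical with |NJ| = 44.1 and J on the −y side, so J = (0.0000, -44.100). The virtual corner opposite N is at (-56.300, -44.100). Tangency of A1 to MC means the radius KC is perpendicular to MC and the tangent condition forces KQ to be normal to QJ, with radius 16.2, so the center K sits 16.2 in from both sides at K = (-40.100, -27.900). That places the tangent points at C = (-56.300, -27.900) on MC and Q = (-40.100, -44.100) on QJ. Then |NQ| = |Q − N| = 59.606.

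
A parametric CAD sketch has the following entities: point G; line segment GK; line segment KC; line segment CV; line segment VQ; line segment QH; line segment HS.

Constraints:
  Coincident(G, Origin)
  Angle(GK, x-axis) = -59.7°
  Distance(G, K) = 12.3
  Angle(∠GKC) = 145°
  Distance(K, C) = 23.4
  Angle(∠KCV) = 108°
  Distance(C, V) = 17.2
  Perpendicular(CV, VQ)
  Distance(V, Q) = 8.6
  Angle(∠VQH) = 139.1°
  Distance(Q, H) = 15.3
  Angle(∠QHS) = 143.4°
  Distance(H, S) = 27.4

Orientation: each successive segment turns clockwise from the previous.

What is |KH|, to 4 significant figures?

14.56

G is at the origin; GK runs at -59.7° with length 12.3, so K = (6.206, -10.62). ∠GKC = 145.0° gives KC at -94.70° from the x-axis; with |KC| = 23.4, C = (4.288, -33.94). ∠KCV = 108.0° gives CV at -166.7° from the x-axis; with |CV| = 17.2, V = (-12.45, -37.90). CV ⟂ VQ, so VQ runs at 103.3°; with |VQ| = 8.6, Q = (-14.43, -29.53). ∠VQH = 139.1° gives QH at 62.40° from the x-axis; with |QH| = 15.3, H = (-7.340, -15.97). Then |KH| = |H − K| = 14.56.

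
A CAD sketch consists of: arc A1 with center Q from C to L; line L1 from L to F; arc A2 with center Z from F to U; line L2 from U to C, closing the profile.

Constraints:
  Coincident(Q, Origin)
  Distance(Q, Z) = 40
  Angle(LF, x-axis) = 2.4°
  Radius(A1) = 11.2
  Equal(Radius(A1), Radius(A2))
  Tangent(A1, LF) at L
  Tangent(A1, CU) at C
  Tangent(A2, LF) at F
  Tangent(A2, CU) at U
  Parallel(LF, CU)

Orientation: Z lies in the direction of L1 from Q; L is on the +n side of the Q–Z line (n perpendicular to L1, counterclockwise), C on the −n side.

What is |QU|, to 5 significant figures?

41.538

The slot axis is L1's direction at 2.4°, so u = (cos 2.4°, sin 2.4°) = (0.99912, 0.041876) and n = (−sin 2.4°, cos 2.4°) = (-0.041876, 0.99912). Q is at the origin and Z lies 40.0 along u from Q, so Z = 40.0·u = (39.965, 1.6750). Tangency of A1 to both parallel lines with radius 11.2 puts L and C at Q ± 11.2·n: L = (-0.46901, 11.190), C = (0.46901, -11.190). Equal radii place F and U the same way about Z: F = Z + 11.2·n = (39.496, 12.865), U = Z − 11.2·n = (40.434, -9.5151). Then |QU| = |U − Q| = 41.538.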